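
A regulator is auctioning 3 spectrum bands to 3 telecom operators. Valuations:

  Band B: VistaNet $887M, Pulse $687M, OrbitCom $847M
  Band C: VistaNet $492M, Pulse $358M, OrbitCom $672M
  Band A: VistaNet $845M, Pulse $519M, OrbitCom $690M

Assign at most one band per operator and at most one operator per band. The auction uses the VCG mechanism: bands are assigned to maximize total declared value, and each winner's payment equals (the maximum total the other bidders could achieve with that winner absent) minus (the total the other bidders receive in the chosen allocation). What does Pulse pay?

Efficient allocation: VistaNet→Band A ($845M), Pulse→Band B ($687M), OrbitCom→Band C ($672M); total welfare W = $2204M.
Pulse receives Band B at value $687M, so the others get W − 687 = $1517M.
Without Pulse: best allocation of the remaining 2 bidders over all 3 bands is VistaNet→Band A ($845M), OrbitCom→Band B ($847M), total $1692M.
VCG payment = (others' best without Pulse) − (others' welfare with Pulse) = 1692 − 1517 = $175M.

Pulse pays $175M.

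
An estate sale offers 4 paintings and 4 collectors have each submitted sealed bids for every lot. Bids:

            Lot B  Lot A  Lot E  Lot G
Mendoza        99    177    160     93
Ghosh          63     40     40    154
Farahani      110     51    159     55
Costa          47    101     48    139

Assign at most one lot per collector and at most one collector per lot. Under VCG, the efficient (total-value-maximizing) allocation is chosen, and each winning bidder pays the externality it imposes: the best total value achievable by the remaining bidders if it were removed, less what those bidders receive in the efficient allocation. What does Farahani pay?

Efficient allocation: Mendoza→Lot A ($177), Ghosh→Lot B ($63), Farahani→Lot E ($159), Costa→Lot G ($139); total welfare W = $538.
Farahani receives Lot E at value $159, so the others get W − 159 = $379.
Without Farahani: best allocation of the remaining 3 bidders over all 4 lots is Mendoza→Lot E ($160), Ghosh→Lot G ($154), Costa→Lot A ($101), total $415.
VCG payment = (others' best without Farahani) − (others' welfare with Farahani) = 415 − 379 = $36.

Farahani pays $36.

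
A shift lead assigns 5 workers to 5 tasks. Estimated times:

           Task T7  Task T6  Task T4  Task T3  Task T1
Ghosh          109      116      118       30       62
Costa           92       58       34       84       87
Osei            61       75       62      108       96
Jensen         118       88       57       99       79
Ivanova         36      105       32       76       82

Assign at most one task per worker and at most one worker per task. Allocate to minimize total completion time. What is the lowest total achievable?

Treat this as an assignment problem: match each worker to one task.
Optimal: Ghosh→Task T3 (30 min), Costa→Task T4 (34 min), Osei→Task T6 (75 min), Jensen→Task T1 (79 min), Ivanova→Task T7 (36 min) — total 30+34+75+79+36 = 254 min.
Column-greedy (each task in turn goes to its cheapest remaining worker) gives 277 min, worse by 23.
Swapping Ivanova↔Osei (Ivanova→Task T6 105 min, Osei→Task T7 61 min) adds 55.

Minimum total: 254 min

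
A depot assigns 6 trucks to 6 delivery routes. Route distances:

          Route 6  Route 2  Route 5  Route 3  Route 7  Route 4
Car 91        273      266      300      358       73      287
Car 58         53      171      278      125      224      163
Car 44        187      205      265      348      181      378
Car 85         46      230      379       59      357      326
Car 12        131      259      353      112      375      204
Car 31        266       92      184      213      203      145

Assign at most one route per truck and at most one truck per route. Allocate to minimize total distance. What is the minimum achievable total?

Optimal: Car 91→Route 7 (73 km), Car 58→Route 6 (53 km), Car 44→Route 5 (265 km), Car 85→Route 3 (59 km), Car 12→Route 4 (204 km), Car 31→Route 2 (92 km) — total 73+53+265+59+204+92 = 746 km.
Min-entry greedy (repeatedly take the single cheapest remaining cell) gives 751 km, worse by 5.
Next-best assignment: Car 91→Route 7, Car 58→Route 4, Car 44→Route 5, Car 85→Route 6, Car 12→Route 3, Car 31→Route 2 = 751 km.
Swapping Car 58↔Car 44 (Car 58→Route 5 278 km, Car 44→Route 6 187 km) adds 147.
Every other assignment is strictly worse.

Min total: 746 km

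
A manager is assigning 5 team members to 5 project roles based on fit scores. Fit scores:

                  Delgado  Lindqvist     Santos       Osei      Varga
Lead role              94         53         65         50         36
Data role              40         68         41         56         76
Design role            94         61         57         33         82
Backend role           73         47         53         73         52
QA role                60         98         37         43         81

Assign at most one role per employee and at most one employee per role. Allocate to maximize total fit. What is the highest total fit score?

Max total: 406 pts

Optimal: Delgado→Design role (94 pts), Lindqvist→QA role (98 pts), Santos→Lead role (65 pts), Osei→Backend role (73 pts), Varga→Data role (76 pts) — total 94+98+65+73+76 = 406 pts.
Column-greedy (each role in turn goes to its best remaining employee) gives 341 pts, worse by 65.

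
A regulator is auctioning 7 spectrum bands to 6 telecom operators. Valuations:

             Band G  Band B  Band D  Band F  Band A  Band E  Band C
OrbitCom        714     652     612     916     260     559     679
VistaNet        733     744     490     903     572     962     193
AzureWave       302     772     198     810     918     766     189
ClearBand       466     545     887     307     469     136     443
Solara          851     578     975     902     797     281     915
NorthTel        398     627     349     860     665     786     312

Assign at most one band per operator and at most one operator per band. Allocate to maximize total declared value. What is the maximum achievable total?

Maximum total: $5256M

This is the linear assignment problem.
Optimal: OrbitCom→Band G ($714M), VistaNet→Band E ($962M), AzureWave→Band A ($918M), ClearBand→Band D ($887M), Solara→Band C ($915M), NorthTel→Band F ($860M) — total 714+962+918+887+915+860 = $5256M.
Column-greedy (each band in turn goes to its best remaining operator) gives $5053M, worse by 203.
Next-best assignment: OrbitCom→Band F, VistaNet→Band E, AzureWave→Band A, ClearBand→Band D, Solara→Band C, NorthTel→Band B = $5225M.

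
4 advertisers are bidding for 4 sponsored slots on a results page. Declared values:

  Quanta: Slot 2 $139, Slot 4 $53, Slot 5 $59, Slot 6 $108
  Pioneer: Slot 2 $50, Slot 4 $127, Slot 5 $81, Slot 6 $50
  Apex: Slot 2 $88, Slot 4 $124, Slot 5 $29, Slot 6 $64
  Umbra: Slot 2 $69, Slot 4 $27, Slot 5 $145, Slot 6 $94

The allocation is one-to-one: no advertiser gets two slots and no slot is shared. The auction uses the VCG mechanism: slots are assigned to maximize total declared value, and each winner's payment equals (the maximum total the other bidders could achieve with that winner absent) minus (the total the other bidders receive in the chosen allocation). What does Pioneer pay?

Pioneer pays $60.

Efficient allocation: Quanta→Slot 2 ($139), Pioneer→Slot 4 ($127), Apex→Slot 6 ($64), Umbra→Slot 5 ($145); total welfare W = $475.
Pioneer receives Slot 4 at value $127, so the others get W − 127 = $348.
Without Pioneer: best allocation of the remaining 3 bidders over all 4 slots is Quanta→Slot 2 ($139), Apex→Slot 4 ($124), Umbra→Slot 5 ($145), total $408.
VCG payment = (others' best without Pioneer) − (others' welfare with Pioneer) = 408 − 348 = $60.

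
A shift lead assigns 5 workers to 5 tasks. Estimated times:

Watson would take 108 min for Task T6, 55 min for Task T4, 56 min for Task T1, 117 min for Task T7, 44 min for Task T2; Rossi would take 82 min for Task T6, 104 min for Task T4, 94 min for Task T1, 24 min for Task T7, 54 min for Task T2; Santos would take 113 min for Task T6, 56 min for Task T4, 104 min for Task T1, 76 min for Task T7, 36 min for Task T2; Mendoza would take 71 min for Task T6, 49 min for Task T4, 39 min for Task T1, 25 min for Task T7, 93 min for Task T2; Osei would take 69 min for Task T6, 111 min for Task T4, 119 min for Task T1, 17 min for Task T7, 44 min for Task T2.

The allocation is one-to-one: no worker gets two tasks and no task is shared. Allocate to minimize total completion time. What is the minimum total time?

Min total: 223 min

Treat this as an assignment problem: match each worker to one task.
Optimal: Watson→Task T4 (55 min), Rossi→Task T7 (24 min), Santos→Task T2 (36 min), Mendoza→Task T1 (39 min), Osei→Task T6 (69 min) — total 55+24+36+39+69 = 223 min.
Column-greedy (each task in turn goes to its cheapest remaining worker) gives 234 min, worse by 11.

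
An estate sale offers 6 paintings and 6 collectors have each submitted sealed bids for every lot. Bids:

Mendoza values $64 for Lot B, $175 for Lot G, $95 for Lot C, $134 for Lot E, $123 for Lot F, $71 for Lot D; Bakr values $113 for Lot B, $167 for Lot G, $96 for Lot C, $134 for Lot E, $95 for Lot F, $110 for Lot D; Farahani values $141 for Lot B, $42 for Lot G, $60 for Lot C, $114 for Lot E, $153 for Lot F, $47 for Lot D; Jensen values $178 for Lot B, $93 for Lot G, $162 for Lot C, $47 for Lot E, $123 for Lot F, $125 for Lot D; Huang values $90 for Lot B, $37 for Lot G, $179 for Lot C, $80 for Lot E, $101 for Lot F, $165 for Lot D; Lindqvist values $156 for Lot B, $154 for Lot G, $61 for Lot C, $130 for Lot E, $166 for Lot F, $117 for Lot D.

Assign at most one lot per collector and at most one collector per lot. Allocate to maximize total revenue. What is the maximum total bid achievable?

Optimal: Mendoza→Lot G ($175), Bakr→Lot E ($134), Farahani→Lot F ($153), Jensen→Lot C ($162), Huang→Lot D ($165), Lindqvist→Lot B ($156) — total 175+134+153+162+165+156 = $945.
Column-greedy (each lot in turn goes to its best remaining collector) gives $879, worse by 66.
Next-best assignment: Mendoza→Lot G, Bakr→Lot E, Farahani→Lot B, Jensen→Lot C, Huang→Lot D, Lindqvist→Lot F = $943.

Max total: $945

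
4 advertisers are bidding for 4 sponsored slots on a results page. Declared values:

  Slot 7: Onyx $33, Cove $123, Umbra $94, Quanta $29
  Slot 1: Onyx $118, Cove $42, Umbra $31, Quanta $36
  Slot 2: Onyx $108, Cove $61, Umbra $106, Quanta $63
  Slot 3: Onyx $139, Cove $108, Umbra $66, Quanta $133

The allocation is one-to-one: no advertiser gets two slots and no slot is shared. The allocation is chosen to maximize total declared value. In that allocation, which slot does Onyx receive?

Onyx receives Slot 1.

This is the linear assignment problem.
Optimal: Onyx→Slot 1 ($118), Cove→Slot 7 ($123), Umbra→Slot 2 ($106), Quanta→Slot 3 ($133) — total 118+123+106+133 = $480.
Max-entry greedy (repeatedly take the single best remaining cell) gives $404, worse by 76.
Onyx's own top slot is Slot 3 ($139), but forcing Onyx→Slot 3 and reassigning the rest optimally gives only $404 — worse by 76.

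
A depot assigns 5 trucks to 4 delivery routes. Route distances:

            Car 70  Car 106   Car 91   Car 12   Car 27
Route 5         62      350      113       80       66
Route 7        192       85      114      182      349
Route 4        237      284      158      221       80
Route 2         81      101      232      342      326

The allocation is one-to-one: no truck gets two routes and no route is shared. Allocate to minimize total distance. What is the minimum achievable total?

Min total: 326 km

This is a one-to-one assignment (minimum-cost bipartite matching).
Optimal: Car 12→Route 5 (80 km), Car 106→Route 7 (85 km), Car 27→Route 4 (80 km), Car 70→Route 2 (81 km) — total 80+85+80+81 = 326 km.
Row-greedy (each truck in turn takes its cheapest remaining route) gives 647 km, worse by 321.
Every other assignment is strictly worse.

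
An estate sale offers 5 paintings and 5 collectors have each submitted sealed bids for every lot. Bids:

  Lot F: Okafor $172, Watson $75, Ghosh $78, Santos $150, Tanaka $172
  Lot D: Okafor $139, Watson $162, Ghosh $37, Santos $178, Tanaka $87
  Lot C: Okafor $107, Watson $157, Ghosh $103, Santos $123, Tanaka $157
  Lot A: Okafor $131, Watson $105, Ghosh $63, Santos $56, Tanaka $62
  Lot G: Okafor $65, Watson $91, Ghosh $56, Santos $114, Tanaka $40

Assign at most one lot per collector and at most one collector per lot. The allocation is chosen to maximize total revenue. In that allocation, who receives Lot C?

Optimal: Okafor→Lot A ($131), Watson→Lot C ($157), Ghosh→Lot G ($56), Santos→Lot D ($178), Tanaka→Lot F ($172) — total 131+157+56+178+172 = $694.
Column-greedy (each lot in turn goes to its best remaining collector) gives $610, worse by 84.
Every other assignment is strictly worse.
Watson's own top lot is Lot D ($162), but forcing Watson→Lot D and reassigning the rest optimally gives only $682 — worse by 12.

Watson receives Lot C.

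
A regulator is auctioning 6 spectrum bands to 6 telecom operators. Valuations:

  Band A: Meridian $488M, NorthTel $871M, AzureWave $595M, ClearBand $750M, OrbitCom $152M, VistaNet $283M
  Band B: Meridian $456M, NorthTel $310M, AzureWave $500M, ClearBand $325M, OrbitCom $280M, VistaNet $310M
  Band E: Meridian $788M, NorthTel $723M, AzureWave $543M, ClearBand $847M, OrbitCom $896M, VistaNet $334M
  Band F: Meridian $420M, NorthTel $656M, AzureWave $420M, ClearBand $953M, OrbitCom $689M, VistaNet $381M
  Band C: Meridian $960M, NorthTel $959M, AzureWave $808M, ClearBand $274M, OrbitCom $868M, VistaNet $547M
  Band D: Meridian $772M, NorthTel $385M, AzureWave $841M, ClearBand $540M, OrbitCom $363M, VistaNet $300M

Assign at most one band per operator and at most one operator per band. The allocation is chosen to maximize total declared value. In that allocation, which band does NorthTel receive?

Optimal: Meridian→Band C ($960M), NorthTel→Band A ($871M), AzureWave→Band D ($841M), ClearBand→Band F ($953M), OrbitCom→Band E ($896M), VistaNet→Band B ($310M) — total 960+871+841+953+896+310 = $4831M.
Column-greedy (each band in turn goes to its best remaining operator) gives $4480M, worse by 351.
No other one-to-one assignment exceeds $4831M.
NorthTel's own top band is Band C ($959M), but forcing NorthTel→Band C and reassigning the rest optimally gives only $4485M — worse by 346.

NorthTel receives Band A.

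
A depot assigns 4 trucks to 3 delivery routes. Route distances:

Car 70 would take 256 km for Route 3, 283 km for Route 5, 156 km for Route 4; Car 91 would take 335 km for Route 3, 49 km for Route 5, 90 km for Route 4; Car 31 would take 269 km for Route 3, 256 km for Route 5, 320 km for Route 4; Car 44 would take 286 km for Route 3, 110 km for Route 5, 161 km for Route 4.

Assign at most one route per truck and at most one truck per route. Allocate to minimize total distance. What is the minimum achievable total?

Minimum total: 456 km

Optimal: Car 70→Route 3 (256 km), Car 44→Route 5 (110 km), Car 91→Route 4 (90 km) — total 256+110+90 = 456 km.
Min-entry greedy (repeatedly take the single cheapest remaining cell) gives 474 km, worse by 18.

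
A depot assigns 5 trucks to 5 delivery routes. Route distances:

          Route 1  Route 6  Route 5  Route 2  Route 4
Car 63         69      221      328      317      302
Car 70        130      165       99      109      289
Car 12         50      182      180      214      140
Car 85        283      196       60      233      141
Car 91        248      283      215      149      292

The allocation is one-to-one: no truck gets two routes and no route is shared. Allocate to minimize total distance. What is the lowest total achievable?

Minimum total: 583 km

Optimal: Car 63→Route 1 (69 km), Car 70→Route 6 (165 km), Car 12→Route 4 (140 km), Car 85→Route 5 (60 km), Car 91→Route 2 (149 km) — total 69+165+140+60+149 = 583 km.
Row-greedy (each truck in turn takes its cheapest remaining route) gives 653 km, worse by 70.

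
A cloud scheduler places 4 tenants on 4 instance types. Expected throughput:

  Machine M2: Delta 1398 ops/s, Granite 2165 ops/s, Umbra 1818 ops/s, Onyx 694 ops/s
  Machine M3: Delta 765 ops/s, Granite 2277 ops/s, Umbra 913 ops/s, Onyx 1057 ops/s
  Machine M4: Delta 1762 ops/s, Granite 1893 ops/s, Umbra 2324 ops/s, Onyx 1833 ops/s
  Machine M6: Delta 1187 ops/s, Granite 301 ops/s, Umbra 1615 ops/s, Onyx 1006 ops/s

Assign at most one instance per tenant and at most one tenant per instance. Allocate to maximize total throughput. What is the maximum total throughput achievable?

Treat this as an assignment problem: match each tenant to one instance.
Optimal: Delta→Machine M2 (1398 ops/s), Granite→Machine M3 (2277 ops/s), Umbra→Machine M6 (1615 ops/s), Onyx→Machine M4 (1833 ops/s) — total 1398+2277+1615+1833 = 7123 ops/s.
Column-greedy (each instance in turn goes to its best remaining tenant) gives 6733 ops/s, worse by 390.
Next-best assignment: Delta→Machine M6, Granite→Machine M3, Umbra→Machine M2, Onyx→Machine M4 = 7115 ops/s.

Max total: 7123 ops/s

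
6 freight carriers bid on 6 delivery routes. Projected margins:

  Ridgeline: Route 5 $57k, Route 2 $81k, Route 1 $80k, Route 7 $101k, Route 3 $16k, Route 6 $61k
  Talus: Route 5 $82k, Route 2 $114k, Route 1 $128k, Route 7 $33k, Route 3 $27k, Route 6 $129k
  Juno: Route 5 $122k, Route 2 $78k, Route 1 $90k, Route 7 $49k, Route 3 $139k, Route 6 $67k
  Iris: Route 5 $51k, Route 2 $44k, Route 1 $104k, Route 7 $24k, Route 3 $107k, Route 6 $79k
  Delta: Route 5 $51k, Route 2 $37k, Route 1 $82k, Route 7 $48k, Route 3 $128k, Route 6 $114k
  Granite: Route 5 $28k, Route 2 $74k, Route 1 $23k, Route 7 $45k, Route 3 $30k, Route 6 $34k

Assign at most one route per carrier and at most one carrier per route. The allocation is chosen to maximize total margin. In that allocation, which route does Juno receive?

Optimal: Ridgeline→Route 7 ($101k), Talus→Route 6 ($129k), Juno→Route 5 ($122k), Iris→Route 1 ($104k), Delta→Route 3 ($128k), Granite→Route 2 ($74k) — total 101+129+122+104+128+74 = $658k.
Column-greedy (each route in turn goes to its best remaining carrier) gives $603k, worse by 55.
Juno's own top route is Route 3 ($139k), but forcing Juno→Route 3 and reassigning the rest optimally gives only $614k — worse by 44.

Juno receives Route 5.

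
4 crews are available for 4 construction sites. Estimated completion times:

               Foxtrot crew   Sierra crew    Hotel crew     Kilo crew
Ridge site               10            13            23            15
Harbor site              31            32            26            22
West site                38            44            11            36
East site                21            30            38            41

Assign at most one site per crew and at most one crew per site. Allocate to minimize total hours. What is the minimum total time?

This is the linear assignment problem.
Optimal: Foxtrot crew→East site (21 hours), Sierra crew→Ridge site (13 hours), Hotel crew→West site (11 hours), Kilo crew→Harbor site (22 hours) — total 21+13+11+22 = 67 hours.
Column-greedy (each site in turn goes to its cheapest remaining crew) gives 73 hours, worse by 6.
Next-best assignment: Foxtrot crew→Ridge site, Sierra crew→East site, Hotel crew→West site, Kilo crew→Harbor site = 73 hours.

Min total: 67 hours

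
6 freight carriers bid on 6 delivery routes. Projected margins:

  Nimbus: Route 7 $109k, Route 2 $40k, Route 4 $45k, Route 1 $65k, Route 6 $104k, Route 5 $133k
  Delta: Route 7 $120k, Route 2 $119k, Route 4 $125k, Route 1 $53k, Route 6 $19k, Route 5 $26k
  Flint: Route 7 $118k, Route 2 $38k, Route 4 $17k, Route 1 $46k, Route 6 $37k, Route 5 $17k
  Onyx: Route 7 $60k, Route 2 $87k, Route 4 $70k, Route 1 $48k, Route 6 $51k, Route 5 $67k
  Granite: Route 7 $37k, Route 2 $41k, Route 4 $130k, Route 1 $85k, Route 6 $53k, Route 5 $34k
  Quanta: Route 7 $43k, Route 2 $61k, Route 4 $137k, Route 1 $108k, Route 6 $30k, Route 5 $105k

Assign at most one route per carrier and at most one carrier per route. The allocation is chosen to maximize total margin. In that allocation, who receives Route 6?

Optimal: Nimbus→Route 5 ($133k), Delta→Route 2 ($119k), Flint→Route 7 ($118k), Onyx→Route 6 ($51k), Granite→Route 4 ($130k), Quanta→Route 1 ($108k) — total 133+119+118+51+130+108 = $659k.
Row-greedy (each carrier in turn takes its best remaining route) gives $578k, worse by 81.
Every other assignment is strictly worse.
Onyx's own top route is Route 2 ($87k), but forcing Onyx→Route 2 and reassigning the rest optimally gives only $624k — worse by 35.

Onyx receives Route 6.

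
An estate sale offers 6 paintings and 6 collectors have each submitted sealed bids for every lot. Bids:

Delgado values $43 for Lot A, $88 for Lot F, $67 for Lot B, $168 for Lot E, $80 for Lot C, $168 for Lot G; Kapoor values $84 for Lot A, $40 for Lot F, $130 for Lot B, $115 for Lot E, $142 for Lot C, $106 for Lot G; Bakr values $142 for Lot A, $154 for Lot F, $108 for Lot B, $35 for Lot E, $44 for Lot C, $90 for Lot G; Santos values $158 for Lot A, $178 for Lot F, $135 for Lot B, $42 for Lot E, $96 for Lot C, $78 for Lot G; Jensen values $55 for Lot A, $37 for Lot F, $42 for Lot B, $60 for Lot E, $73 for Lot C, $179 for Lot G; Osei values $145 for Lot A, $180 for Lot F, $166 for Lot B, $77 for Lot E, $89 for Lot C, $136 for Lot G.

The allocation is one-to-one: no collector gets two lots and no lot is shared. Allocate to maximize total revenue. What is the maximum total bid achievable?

Optimal: Delgado→Lot E ($168), Kapoor→Lot C ($142), Bakr→Lot A ($142), Santos→Lot F ($178), Jensen→Lot G ($179), Osei→Lot B ($166) — total 168+142+142+178+179+166 = $975.
Max-entry greedy (repeatedly take the single best remaining cell) gives $935, worse by 40.
Every other assignment is strictly worse.

Maximum total: $975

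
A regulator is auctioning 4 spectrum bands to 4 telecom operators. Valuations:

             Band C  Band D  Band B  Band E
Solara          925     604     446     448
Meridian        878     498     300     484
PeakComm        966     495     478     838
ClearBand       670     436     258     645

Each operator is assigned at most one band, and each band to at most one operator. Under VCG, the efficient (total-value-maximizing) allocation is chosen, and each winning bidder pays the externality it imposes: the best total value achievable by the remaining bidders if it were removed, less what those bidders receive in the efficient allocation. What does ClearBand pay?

ClearBand pays $360M.

Efficient allocation: Solara→Band D ($604M), Meridian→Band C ($878M), PeakComm→Band B ($478M), ClearBand→Band E ($645M); total welfare W = $2605M.
ClearBand receives Band E at value $645M, so the others get W − 645 = $1960M.
Without ClearBand: best allocation of the remaining 3 bidders over all 4 bands is Solara→Band D ($604M), Meridian→Band C ($878M), PeakComm→Band E ($838M), total $2320M.
VCG payment = (others' best without ClearBand) − (others' welfare with ClearBand) = 2320 − 1960 = $360M.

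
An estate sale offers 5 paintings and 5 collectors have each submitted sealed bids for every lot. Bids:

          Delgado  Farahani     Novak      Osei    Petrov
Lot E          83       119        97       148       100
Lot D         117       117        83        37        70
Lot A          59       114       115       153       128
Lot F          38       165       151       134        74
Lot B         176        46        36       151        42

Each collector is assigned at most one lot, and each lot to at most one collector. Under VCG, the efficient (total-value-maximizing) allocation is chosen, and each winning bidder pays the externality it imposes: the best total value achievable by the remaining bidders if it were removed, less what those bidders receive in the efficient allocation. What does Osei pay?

Osei pays $2.

Efficient allocation: Delgado→Lot B ($176), Farahani→Lot D ($117), Novak→Lot F ($151), Osei→Lot E ($148), Petrov→Lot A ($128); total welfare W = $720.
Osei receives Lot E at value $148, so the others get W − 148 = $572.
Without Osei: best allocation of the remaining 4 bidders over all 5 lots is Delgado→Lot B ($176), Farahani→Lot E ($119), Novak→Lot F ($151), Petrov→Lot A ($128), total $574.
VCG payment = (others' best without Osei) − (others' welfare with Osei) = 574 − 572 = $2.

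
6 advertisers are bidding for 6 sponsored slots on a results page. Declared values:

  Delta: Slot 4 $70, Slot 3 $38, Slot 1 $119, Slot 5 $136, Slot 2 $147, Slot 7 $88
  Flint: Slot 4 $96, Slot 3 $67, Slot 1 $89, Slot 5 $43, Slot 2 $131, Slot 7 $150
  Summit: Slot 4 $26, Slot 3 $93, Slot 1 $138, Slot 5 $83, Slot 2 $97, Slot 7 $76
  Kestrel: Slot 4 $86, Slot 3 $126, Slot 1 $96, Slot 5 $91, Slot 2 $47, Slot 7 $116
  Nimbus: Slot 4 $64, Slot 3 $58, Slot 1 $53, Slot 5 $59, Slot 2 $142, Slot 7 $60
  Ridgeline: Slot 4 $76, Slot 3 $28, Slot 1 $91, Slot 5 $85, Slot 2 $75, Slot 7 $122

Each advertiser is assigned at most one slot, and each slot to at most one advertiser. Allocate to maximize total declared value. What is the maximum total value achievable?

Optimal: Delta→Slot 5 ($136), Flint→Slot 7 ($150), Summit→Slot 1 ($138), Kestrel→Slot 3 ($126), Nimbus→Slot 2 ($142), Ridgeline→Slot 4 ($76) — total 136+150+138+126+142+76 = $768.
Max-entry greedy (repeatedly take the single best remaining cell) gives $710, worse by 58.

Maximum total: $768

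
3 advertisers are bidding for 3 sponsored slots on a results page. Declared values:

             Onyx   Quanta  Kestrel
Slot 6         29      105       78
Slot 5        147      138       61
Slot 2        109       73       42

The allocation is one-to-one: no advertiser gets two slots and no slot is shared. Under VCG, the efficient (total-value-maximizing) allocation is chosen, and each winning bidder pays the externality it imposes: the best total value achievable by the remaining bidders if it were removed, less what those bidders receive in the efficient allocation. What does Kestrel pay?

Kestrel pays $5.

Efficient allocation: Onyx→Slot 2 ($109), Quanta→Slot 5 ($138), Kestrel→Slot 6 ($78); total welfare W = $325.
Kestrel receives Slot 6 at value $78, so the others get W − 78 = $247.
Without Kestrel: best allocation of the remaining 2 bidders over all 3 slots is Onyx→Slot 5 ($147), Quanta→Slot 6 ($105), total $252.
VCG payment = (others' best without Kestrel) − (others' welfare with Kestrel) = 252 − 247 = $5.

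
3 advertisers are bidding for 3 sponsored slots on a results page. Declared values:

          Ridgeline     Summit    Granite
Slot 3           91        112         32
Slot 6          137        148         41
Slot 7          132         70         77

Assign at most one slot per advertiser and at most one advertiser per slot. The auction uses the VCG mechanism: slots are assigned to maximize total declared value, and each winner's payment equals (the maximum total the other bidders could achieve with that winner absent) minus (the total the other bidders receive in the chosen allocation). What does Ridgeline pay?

Efficient allocation: Ridgeline→Slot 6 ($137), Summit→Slot 3 ($112), Granite→Slot 7 ($77); total welfare W = $326.
Ridgeline receives Slot 6 at value $137, so the others get W − 137 = $189.
Without Ridgeline: best allocation of the remaining 2 bidders over all 3 slots is Summit→Slot 6 ($148), Granite→Slot 7 ($77), total $225.
VCG payment = (others' best without Ridgeline) − (others' welfare with Ridgeline) = 225 − 189 = $36.

Ridgeline pays $36.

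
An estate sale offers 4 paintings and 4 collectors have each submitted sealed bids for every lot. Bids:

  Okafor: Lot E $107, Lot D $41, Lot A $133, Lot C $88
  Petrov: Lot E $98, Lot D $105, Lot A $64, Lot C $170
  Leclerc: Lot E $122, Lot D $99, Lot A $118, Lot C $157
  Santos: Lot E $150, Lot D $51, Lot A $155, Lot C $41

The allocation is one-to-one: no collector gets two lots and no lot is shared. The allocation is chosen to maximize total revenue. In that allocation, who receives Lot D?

Leclerc receives Lot D.

Treat this as an assignment problem: match each collector to one lot.
Optimal: Okafor→Lot A ($133), Petrov→Lot C ($170), Leclerc→Lot D ($99), Santos→Lot E ($150) — total 133+170+99+150 = $552.
Row-greedy (each collector in turn takes its best remaining lot) gives $476, worse by 76.
Next-best assignment: Okafor→Lot A, Petrov→Lot D, Leclerc→Lot C, Santos→Lot E = $545.
Swapping Santos↔Okafor (Santos→Lot A $155, Okafor→Lot E $107) loses 21.
Checked against all permutations: $552 is optimal.
Leclerc's own top lot is Lot C ($157), but forcing Leclerc→Lot C and reassigning the rest optimally gives only $545 — worse by 7.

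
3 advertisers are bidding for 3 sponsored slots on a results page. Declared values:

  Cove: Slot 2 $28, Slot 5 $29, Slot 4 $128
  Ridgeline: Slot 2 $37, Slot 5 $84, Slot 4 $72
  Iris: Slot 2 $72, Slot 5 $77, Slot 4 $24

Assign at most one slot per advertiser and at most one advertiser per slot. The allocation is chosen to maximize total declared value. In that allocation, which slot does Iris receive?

Iris receives Slot 2.

Optimal: Cove→Slot 4 ($128), Ridgeline→Slot 5 ($84), Iris→Slot 2 ($72) — total 128+84+72 = $284.
No other one-to-one assignment exceeds $284.
Iris's own top slot is Slot 5 ($77), but forcing Iris→Slot 5 and reassigning the rest optimally gives only $242 — worse by 42.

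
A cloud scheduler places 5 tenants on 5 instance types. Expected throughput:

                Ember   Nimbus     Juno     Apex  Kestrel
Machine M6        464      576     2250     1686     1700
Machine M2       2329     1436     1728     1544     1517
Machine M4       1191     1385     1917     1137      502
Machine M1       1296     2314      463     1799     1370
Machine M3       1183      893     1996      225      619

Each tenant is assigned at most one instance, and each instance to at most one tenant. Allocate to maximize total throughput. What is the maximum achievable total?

Max total: 9476 ops/s

This is the linear assignment problem.
Optimal: Ember→Machine M2 (2329 ops/s), Nimbus→Machine M1 (2314 ops/s), Juno→Machine M3 (1996 ops/s), Apex→Machine M4 (1137 ops/s), Kestrel→Machine M6 (1700 ops/s) — total 2329+2314+1996+1137+1700 = 9476 ops/s.
Column-greedy (each instance in turn goes to its best remaining tenant) gives 8382 ops/s, worse by 1094.
Every other assignment is strictly worse.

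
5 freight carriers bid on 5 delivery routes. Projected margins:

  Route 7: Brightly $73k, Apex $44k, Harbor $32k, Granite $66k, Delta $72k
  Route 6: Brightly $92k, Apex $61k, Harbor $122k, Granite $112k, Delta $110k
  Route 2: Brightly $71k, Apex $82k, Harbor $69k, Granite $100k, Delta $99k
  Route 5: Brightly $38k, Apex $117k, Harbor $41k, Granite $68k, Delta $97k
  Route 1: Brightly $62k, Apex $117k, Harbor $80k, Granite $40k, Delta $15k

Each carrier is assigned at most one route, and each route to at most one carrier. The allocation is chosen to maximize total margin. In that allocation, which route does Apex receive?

Apex receives Route 1.

Treat this as an assignment problem: match each carrier to one route.
Optimal: Brightly→Route 7 ($73k), Apex→Route 1 ($117k), Harbor→Route 6 ($122k), Granite→Route 2 ($100k), Delta→Route 5 ($97k) — total 73+117+122+100+97 = $509k.
Column-greedy (each route in turn goes to its best remaining carrier) gives $427k, worse by 82.
Apex's own top route is Route 5 ($117k), but forcing Apex→Route 5 and reassigning the rest optimally gives only $481k — worse by 28.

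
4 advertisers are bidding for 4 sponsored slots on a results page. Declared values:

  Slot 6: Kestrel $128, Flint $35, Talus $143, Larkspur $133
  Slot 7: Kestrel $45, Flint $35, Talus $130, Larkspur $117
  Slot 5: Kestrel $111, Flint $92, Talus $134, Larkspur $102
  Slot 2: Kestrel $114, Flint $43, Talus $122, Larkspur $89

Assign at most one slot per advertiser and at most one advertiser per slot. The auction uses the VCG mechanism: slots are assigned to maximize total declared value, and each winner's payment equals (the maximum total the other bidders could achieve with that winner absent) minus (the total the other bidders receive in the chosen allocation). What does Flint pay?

Efficient allocation: Kestrel→Slot 2 ($114), Flint→Slot 5 ($92), Talus→Slot 7 ($130), Larkspur→Slot 6 ($133); total welfare W = $469.
Flint receives Slot 5 at value $92, so the others get W − 92 = $377.
Without Flint: best allocation of the remaining 3 bidders over all 4 slots is Kestrel→Slot 2 ($114), Talus→Slot 5 ($134), Larkspur→Slot 6 ($133), total $381.
VCG payment = (others' best without Flint) − (others' welfare with Flint) = 381 − 377 = $4.

Flint pays $4.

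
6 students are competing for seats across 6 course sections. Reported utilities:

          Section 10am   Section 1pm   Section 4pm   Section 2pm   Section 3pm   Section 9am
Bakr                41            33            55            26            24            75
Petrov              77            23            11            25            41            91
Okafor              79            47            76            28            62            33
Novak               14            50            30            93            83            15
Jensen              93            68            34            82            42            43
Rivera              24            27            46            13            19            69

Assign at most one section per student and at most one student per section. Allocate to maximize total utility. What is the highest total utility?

Max total: 424 points

This is a one-to-one assignment (maximum-weight bipartite matching).
Optimal: Bakr→Section 4pm (55 points), Petrov→Section 10am (77 points), Okafor→Section 3pm (62 points), Novak→Section 2pm (93 points), Jensen→Section 1pm (68 points), Rivera→Section 9am (69 points) — total 55+77+62+93+68+69 = 424 points.
Column-greedy (each section in turn goes to its best remaining student) gives 355 points, worse by 69.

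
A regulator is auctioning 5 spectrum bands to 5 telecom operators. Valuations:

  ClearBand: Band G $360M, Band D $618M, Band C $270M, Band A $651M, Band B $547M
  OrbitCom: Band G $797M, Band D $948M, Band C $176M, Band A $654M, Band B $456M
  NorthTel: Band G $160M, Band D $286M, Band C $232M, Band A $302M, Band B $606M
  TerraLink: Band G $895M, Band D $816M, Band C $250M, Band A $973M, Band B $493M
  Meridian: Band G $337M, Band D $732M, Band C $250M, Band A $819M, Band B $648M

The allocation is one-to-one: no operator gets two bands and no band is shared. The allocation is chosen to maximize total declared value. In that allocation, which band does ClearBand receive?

This is the linear assignment problem.
Optimal: ClearBand→Band C ($270M), OrbitCom→Band D ($948M), NorthTel→Band B ($606M), TerraLink→Band G ($895M), Meridian→Band A ($819M) — total 270+948+606+895+819 = $3538M.
Row-greedy (each operator in turn takes its best remaining band) gives $3350M, worse by 188.
Next-best assignment: ClearBand→Band B, OrbitCom→Band D, NorthTel→Band C, TerraLink→Band G, Meridian→Band A = $3441M.
ClearBand's own top band is Band A ($651M), but forcing ClearBand→Band A and reassigning the rest optimally gives only $3374M — worse by 164.

ClearBand receives Band C.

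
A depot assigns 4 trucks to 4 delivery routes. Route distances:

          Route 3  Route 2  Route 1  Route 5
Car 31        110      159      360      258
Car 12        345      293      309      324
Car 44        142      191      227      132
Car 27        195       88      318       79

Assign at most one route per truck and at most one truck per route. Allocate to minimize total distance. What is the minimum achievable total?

Min total: 639 km

Optimal: Car 31→Route 3 (110 km), Car 12→Route 1 (309 km), Car 44→Route 5 (132 km), Car 27→Route 2 (88 km) — total 110+309+132+88 = 639 km.
Swapping Car 31↔Car 12 (Car 31→Route 1 360 km, Car 12→Route 3 345 km) adds 286.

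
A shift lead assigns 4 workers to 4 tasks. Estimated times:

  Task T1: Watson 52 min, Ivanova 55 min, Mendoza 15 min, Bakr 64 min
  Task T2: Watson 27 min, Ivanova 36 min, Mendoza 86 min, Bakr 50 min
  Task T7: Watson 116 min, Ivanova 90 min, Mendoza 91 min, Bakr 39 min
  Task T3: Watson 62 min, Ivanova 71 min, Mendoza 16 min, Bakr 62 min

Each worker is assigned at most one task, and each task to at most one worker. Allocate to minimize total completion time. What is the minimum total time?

Optimal: Watson→Task T2 (27 min), Ivanova→Task T1 (55 min), Mendoza→Task T3 (16 min), Bakr→Task T7 (39 min) — total 27+55+16+39 = 137 min.
Column-greedy (each task in turn goes to its cheapest remaining worker) gives 152 min, worse by 15.

Minimum total: 137 min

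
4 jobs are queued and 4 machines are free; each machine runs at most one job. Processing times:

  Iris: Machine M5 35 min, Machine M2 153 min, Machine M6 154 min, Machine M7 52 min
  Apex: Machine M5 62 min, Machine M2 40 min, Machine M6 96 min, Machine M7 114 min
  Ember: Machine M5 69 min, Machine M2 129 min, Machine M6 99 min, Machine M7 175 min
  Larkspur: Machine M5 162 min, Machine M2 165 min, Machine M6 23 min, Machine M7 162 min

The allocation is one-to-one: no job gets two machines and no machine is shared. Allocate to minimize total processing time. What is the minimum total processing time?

Minimum total: 184 min

Optimal: Iris→Machine M7 (52 min), Apex→Machine M2 (40 min), Ember→Machine M5 (69 min), Larkspur→Machine M6 (23 min) — total 52+40+69+23 = 184 min.
Column-greedy (each machine in turn goes to its cheapest remaining job) gives 273 min, worse by 89.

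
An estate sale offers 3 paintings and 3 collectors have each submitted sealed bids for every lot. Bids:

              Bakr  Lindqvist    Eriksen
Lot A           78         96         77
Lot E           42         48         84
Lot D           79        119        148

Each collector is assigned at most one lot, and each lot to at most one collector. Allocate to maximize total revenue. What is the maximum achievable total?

Maximum total: $286

Treat this as an assignment problem: match each collector to one lot.
Optimal: Bakr→Lot E ($42), Lindqvist→Lot A ($96), Eriksen→Lot D ($148) — total 42+96+148 = $286.
Row-greedy (each collector in turn takes its best remaining lot) gives $259, worse by 27.
Next-best assignment: Bakr→Lot A, Lindqvist→Lot D, Eriksen→Lot E = $281.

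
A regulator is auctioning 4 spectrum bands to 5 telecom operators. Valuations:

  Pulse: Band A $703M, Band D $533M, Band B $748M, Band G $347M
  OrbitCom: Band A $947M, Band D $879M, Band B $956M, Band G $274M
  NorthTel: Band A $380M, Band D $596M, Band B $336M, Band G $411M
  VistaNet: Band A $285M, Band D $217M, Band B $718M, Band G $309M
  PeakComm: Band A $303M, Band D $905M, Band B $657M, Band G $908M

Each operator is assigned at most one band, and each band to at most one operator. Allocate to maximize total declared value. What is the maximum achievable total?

This is a one-to-one assignment (maximum-weight bipartite matching).
Optimal: Pulse→Band A ($703M), OrbitCom→Band D ($879M), VistaNet→Band B ($718M), PeakComm→Band G ($908M) — total 703+879+718+908 = $3208M.
Row-greedy (each operator in turn takes its best remaining band) gives $2600M, worse by 608.
Swapping PeakComm↔OrbitCom (PeakComm→Band D $905M, OrbitCom→Band G $274M) loses 608.
Every other assignment is strictly worse.

Max total: $3208M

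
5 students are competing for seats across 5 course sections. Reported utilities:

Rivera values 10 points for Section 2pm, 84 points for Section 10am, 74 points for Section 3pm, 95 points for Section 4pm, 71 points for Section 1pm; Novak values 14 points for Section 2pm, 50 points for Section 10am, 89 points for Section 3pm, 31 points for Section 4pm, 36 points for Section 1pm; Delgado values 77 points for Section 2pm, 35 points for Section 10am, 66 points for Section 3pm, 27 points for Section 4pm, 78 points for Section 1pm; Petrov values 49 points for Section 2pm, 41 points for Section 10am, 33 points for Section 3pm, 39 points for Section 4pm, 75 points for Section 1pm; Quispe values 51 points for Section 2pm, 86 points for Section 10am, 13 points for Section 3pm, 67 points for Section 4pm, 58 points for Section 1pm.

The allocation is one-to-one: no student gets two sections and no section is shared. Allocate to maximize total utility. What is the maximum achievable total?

Optimal: Rivera→Section 4pm (95 points), Novak→Section 3pm (89 points), Delgado→Section 2pm (77 points), Petrov→Section 1pm (75 points), Quispe→Section 10am (86 points) — total 95+89+77+75+86 = 422 points.
Max-entry greedy (repeatedly take the single best remaining cell) gives 397 points, worse by 25.

Max total: 422 points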